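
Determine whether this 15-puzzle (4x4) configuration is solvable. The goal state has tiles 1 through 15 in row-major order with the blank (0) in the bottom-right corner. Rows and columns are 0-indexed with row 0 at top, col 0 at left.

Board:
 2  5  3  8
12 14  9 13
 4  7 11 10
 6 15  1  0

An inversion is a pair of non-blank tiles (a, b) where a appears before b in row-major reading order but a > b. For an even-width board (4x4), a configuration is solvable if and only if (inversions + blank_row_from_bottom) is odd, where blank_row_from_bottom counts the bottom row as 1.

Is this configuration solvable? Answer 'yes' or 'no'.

Inversions: 44
Blank is in row 3 (0-indexed from top), which is row 1 counting from the bottom (bottom = 1).
44 + 1 = 45, which is odd, so the puzzle is solvable.

Answer: yes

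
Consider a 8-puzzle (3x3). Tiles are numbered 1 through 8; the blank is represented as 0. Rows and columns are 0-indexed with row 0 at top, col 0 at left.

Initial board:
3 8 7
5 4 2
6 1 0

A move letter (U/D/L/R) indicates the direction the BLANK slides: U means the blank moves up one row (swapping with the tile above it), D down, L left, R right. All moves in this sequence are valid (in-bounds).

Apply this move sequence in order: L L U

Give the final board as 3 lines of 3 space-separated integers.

Answer: 3 8 7
0 4 2
5 6 1

Derivation:
After move 1 (L):
3 8 7
5 4 2
6 0 1

After move 2 (L):
3 8 7
5 4 2
0 6 1

After move 3 (U):
3 8 7
0 4 2
5 6 1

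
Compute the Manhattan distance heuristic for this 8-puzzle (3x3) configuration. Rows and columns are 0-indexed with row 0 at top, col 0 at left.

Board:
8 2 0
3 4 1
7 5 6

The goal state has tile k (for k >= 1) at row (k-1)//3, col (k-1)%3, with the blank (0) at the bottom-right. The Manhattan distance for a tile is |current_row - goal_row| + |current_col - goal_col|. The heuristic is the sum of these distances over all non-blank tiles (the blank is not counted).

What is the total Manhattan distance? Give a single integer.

Answer: 12

Derivation:
Tile 8: (0,0)->(2,1) = 3
Tile 2: (0,1)->(0,1) = 0
Tile 3: (1,0)->(0,2) = 3
Tile 4: (1,1)->(1,0) = 1
Tile 1: (1,2)->(0,0) = 3
Tile 7: (2,0)->(2,0) = 0
Tile 5: (2,1)->(1,1) = 1
Tile 6: (2,2)->(1,2) = 1
Sum: 3 + 0 + 3 + 1 + 3 + 0 + 1 + 1 = 12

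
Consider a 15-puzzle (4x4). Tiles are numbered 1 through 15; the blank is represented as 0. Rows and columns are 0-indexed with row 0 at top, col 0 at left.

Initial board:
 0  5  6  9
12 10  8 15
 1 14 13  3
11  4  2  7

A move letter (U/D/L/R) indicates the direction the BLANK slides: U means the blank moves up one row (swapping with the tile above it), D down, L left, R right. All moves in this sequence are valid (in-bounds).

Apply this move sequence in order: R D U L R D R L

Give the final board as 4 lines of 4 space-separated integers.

After move 1 (R):
 5  0  6  9
12 10  8 15
 1 14 13  3
11  4  2  7

After move 2 (D):
 5 10  6  9
12  0  8 15
 1 14 13  3
11  4  2  7

After move 3 (U):
 5  0  6  9
12 10  8 15
 1 14 13  3
11  4  2  7

After move 4 (L):
 0  5  6  9
12 10  8 15
 1 14 13  3
11  4  2  7

After move 5 (R):
 5  0  6  9
12 10  8 15
 1 14 13  3
11  4  2  7

After move 6 (D):
 5 10  6  9
12  0  8 15
 1 14 13  3
11  4  2  7

After move 7 (R):
 5 10  6  9
12  8  0 15
 1 14 13  3
11  4  2  7

After move 8 (L):
 5 10  6  9
12  0  8 15
 1 14 13  3
11  4  2  7

Answer:  5 10  6  9
12  0  8 15
 1 14 13  3
11  4  2  7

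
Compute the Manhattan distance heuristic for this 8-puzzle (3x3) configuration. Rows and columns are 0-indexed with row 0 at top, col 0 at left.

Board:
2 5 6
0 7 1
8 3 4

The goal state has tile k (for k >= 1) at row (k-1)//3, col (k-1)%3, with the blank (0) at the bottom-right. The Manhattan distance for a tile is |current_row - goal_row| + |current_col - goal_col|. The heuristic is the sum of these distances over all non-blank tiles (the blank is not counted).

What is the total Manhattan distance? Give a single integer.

Answer: 15

Derivation:
Tile 2: at (0,0), goal (0,1), distance |0-0|+|0-1| = 1
Tile 5: at (0,1), goal (1,1), distance |0-1|+|1-1| = 1
Tile 6: at (0,2), goal (1,2), distance |0-1|+|2-2| = 1
Tile 7: at (1,1), goal (2,0), distance |1-2|+|1-0| = 2
Tile 1: at (1,2), goal (0,0), distance |1-0|+|2-0| = 3
Tile 8: at (2,0), goal (2,1), distance |2-2|+|0-1| = 1
Tile 3: at (2,1), goal (0,2), distance |2-0|+|1-2| = 3
Tile 4: at (2,2), goal (1,0), distance |2-1|+|2-0| = 3
Sum: 1 + 1 + 1 + 2 + 3 + 1 + 3 + 3 = 15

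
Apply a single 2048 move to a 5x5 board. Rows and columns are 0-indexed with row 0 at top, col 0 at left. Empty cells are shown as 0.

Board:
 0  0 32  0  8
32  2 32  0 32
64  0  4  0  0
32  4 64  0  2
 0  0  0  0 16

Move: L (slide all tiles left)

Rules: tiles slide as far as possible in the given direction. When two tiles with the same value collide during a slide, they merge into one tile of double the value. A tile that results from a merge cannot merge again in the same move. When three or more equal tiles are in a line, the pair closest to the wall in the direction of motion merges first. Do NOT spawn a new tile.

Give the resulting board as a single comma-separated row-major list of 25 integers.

Answer: 32, 8, 0, 0, 0, 32, 2, 64, 0, 0, 64, 4, 0, 0, 0, 32, 4, 64, 2, 0, 16, 0, 0, 0, 0

Derivation:
Slide left:
row 0: [0, 0, 32, 0, 8] -> [32, 8, 0, 0, 0]
row 1: [32, 2, 32, 0, 32] -> [32, 2, 64, 0, 0]
row 2: [64, 0, 4, 0, 0] -> [64, 4, 0, 0, 0]
row 3: [32, 4, 64, 0, 2] -> [32, 4, 64, 2, 0]
row 4: [0, 0, 0, 0, 16] -> [16, 0, 0, 0, 0]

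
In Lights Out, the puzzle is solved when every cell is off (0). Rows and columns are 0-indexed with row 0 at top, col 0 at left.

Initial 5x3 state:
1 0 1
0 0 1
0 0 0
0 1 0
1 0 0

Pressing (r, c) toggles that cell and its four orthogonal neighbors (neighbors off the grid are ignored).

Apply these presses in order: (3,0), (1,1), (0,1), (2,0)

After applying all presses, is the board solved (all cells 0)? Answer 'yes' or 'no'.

Answer: yes

Derivation:
After press 1 at (3,0):
1 0 1
0 0 1
1 0 0
1 0 0
0 0 0

After press 2 at (1,1):
1 1 1
1 1 0
1 1 0
1 0 0
0 0 0

After press 3 at (0,1):
0 0 0
1 0 0
1 1 0
1 0 0
0 0 0

After press 4 at (2,0):
0 0 0
0 0 0
0 0 0
0 0 0
0 0 0

Lights still on: 0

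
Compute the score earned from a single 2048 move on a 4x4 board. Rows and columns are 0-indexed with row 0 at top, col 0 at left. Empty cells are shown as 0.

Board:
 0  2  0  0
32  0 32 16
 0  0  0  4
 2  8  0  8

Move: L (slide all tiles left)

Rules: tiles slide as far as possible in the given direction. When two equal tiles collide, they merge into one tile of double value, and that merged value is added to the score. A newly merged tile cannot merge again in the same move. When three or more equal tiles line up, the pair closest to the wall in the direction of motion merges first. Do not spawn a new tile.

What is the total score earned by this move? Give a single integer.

Slide left:
row 0: [0, 2, 0, 0] -> [2, 0, 0, 0]  score +0 (running 0)
row 1: [32, 0, 32, 16] -> [64, 16, 0, 0]  score +64 (running 64)
row 2: [0, 0, 0, 4] -> [4, 0, 0, 0]  score +0 (running 64)
row 3: [2, 8, 0, 8] -> [2, 16, 0, 0]  score +16 (running 80)
Board after move:
 2  0  0  0
64 16  0  0
 4  0  0  0
 2 16  0  0

Answer: 80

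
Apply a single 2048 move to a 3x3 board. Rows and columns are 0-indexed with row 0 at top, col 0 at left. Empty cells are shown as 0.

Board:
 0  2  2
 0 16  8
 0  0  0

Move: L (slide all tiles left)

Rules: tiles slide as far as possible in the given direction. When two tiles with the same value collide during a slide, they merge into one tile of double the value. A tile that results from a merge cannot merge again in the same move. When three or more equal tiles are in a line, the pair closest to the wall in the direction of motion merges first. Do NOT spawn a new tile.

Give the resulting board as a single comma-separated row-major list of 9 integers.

Slide left:
row 0: [0, 2, 2] -> [4, 0, 0]
row 1: [0, 16, 8] -> [16, 8, 0]
row 2: [0, 0, 0] -> [0, 0, 0]

Answer: 4, 0, 0, 16, 8, 0, 0, 0, 0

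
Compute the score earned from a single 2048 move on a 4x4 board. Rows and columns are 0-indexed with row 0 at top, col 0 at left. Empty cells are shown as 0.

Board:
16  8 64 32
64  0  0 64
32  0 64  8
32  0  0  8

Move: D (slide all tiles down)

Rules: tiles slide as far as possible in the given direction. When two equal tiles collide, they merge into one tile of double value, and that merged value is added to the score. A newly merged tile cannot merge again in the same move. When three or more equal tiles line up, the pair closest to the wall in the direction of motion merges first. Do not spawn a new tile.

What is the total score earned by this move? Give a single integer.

Answer: 208

Derivation:
Slide down:
col 0: [16, 64, 32, 32] -> [0, 16, 64, 64]  score +64 (running 64)
col 1: [8, 0, 0, 0] -> [0, 0, 0, 8]  score +0 (running 64)
col 2: [64, 0, 64, 0] -> [0, 0, 0, 128]  score +128 (running 192)
col 3: [32, 64, 8, 8] -> [0, 32, 64, 16]  score +16 (running 208)
Board after move:
  0   0   0   0
 16   0   0  32
 64   0   0  64
 64   8 128  16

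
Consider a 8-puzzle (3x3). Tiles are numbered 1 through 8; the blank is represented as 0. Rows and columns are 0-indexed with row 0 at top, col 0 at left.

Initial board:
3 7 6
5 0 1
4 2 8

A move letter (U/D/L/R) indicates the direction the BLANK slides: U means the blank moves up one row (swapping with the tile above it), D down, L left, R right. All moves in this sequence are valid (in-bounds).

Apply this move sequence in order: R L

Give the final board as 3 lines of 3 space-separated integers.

Answer: 3 7 6
5 0 1
4 2 8

Derivation:
After move 1 (R):
3 7 6
5 1 0
4 2 8

After move 2 (L):
3 7 6
5 0 1
4 2 8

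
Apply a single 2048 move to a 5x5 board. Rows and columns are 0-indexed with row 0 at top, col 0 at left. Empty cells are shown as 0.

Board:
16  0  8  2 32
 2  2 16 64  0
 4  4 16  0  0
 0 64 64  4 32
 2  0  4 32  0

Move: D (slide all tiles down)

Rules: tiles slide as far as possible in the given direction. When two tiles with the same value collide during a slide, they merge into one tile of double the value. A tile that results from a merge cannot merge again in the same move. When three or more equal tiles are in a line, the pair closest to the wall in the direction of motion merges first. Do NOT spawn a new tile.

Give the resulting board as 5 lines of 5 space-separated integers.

Answer:  0  0  0  0  0
16  0  8  2  0
 2  2 32 64  0
 4  4 64  4  0
 2 64  4 32 64

Derivation:
Slide down:
col 0: [16, 2, 4, 0, 2] -> [0, 16, 2, 4, 2]
col 1: [0, 2, 4, 64, 0] -> [0, 0, 2, 4, 64]
col 2: [8, 16, 16, 64, 4] -> [0, 8, 32, 64, 4]
col 3: [2, 64, 0, 4, 32] -> [0, 2, 64, 4, 32]
col 4: [32, 0, 0, 32, 0] -> [0, 0, 0, 0, 64]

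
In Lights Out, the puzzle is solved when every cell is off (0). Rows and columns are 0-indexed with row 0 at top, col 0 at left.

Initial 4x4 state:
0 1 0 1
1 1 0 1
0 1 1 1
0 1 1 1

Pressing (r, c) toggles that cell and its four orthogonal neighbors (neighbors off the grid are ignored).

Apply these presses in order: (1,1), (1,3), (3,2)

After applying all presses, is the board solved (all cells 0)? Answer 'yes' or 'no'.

After press 1 at (1,1):
0 0 0 1
0 0 1 1
0 0 1 1
0 1 1 1

After press 2 at (1,3):
0 0 0 0
0 0 0 0
0 0 1 0
0 1 1 1

After press 3 at (3,2):
0 0 0 0
0 0 0 0
0 0 0 0
0 0 0 0

Lights still on: 0

Answer: yes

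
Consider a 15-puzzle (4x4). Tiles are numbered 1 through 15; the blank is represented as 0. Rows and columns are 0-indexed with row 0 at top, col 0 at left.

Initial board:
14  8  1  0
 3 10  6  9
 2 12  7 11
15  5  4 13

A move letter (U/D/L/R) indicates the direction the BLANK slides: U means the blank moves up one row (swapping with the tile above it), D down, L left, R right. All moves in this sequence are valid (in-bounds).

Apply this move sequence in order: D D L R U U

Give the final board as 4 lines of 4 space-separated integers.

After move 1 (D):
14  8  1  9
 3 10  6  0
 2 12  7 11
15  5  4 13

After move 2 (D):
14  8  1  9
 3 10  6 11
 2 12  7  0
15  5  4 13

After move 3 (L):
14  8  1  9
 3 10  6 11
 2 12  0  7
15  5  4 13

After move 4 (R):
14  8  1  9
 3 10  6 11
 2 12  7  0
15  5  4 13

After move 5 (U):
14  8  1  9
 3 10  6  0
 2 12  7 11
15  5  4 13

After move 6 (U):
14  8  1  0
 3 10  6  9
 2 12  7 11
15  5  4 13

Answer: 14  8  1  0
 3 10  6  9
 2 12  7 11
15  5  4 13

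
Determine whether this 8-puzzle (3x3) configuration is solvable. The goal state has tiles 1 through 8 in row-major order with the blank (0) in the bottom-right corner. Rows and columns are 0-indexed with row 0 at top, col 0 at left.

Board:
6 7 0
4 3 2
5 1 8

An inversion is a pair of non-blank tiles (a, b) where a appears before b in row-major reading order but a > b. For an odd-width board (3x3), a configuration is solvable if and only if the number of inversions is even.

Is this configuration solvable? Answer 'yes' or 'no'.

Answer: no

Derivation:
Inversions (pairs i<j in row-major order where tile[i] > tile[j] > 0): 17
17 is odd, so the puzzle is not solvable.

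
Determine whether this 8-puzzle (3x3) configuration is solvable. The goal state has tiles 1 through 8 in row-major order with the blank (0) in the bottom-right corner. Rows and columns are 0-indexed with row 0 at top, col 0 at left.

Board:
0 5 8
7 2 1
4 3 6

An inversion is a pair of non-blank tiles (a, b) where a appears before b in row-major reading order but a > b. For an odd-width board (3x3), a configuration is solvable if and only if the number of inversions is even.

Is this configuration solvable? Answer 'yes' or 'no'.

Inversions (pairs i<j in row-major order where tile[i] > tile[j] > 0): 17
17 is odd, so the puzzle is not solvable.

Answer: no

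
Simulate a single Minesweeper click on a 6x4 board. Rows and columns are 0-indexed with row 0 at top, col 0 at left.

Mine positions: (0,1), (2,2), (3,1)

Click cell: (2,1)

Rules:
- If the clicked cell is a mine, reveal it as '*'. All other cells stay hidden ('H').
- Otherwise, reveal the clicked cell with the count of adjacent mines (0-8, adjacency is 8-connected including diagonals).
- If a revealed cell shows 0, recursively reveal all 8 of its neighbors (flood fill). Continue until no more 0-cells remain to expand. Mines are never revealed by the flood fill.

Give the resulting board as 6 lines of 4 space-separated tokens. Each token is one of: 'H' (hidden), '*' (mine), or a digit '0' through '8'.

H H H H
H H H H
H 2 H H
H H H H
H H H H
H H H H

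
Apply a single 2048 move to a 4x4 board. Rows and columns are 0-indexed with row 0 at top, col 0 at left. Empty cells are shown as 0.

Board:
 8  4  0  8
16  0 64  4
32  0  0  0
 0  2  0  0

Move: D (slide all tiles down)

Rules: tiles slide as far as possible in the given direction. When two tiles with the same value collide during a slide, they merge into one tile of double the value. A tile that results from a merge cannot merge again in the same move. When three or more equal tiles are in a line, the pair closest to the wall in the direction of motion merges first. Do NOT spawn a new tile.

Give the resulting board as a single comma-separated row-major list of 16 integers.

Answer: 0, 0, 0, 0, 8, 0, 0, 0, 16, 4, 0, 8, 32, 2, 64, 4

Derivation:
Slide down:
col 0: [8, 16, 32, 0] -> [0, 8, 16, 32]
col 1: [4, 0, 0, 2] -> [0, 0, 4, 2]
col 2: [0, 64, 0, 0] -> [0, 0, 0, 64]
col 3: [8, 4, 0, 0] -> [0, 0, 8, 4]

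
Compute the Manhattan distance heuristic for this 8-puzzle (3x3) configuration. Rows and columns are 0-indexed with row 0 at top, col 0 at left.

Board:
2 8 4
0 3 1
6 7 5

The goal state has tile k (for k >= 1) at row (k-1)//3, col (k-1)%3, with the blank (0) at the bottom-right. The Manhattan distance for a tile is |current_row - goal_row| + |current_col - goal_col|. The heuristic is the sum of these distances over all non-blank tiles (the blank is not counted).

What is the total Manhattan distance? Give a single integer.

Answer: 17

Derivation:
Tile 2: (0,0)->(0,1) = 1
Tile 8: (0,1)->(2,1) = 2
Tile 4: (0,2)->(1,0) = 3
Tile 3: (1,1)->(0,2) = 2
Tile 1: (1,2)->(0,0) = 3
Tile 6: (2,0)->(1,2) = 3
Tile 7: (2,1)->(2,0) = 1
Tile 5: (2,2)->(1,1) = 2
Sum: 1 + 2 + 3 + 2 + 3 + 3 + 1 + 2 = 17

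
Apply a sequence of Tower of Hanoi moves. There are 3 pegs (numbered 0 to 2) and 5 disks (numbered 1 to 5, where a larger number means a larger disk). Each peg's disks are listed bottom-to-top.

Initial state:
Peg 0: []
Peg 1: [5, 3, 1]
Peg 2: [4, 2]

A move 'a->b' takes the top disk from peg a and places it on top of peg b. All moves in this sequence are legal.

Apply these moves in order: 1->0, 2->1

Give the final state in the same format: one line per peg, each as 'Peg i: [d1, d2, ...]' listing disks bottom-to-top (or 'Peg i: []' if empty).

Answer: Peg 0: [1]
Peg 1: [5, 3, 2]
Peg 2: [4]

Derivation:
After move 1 (1->0):
Peg 0: [1]
Peg 1: [5, 3]
Peg 2: [4, 2]

After move 2 (2->1):
Peg 0: [1]
Peg 1: [5, 3, 2]
Peg 2: [4]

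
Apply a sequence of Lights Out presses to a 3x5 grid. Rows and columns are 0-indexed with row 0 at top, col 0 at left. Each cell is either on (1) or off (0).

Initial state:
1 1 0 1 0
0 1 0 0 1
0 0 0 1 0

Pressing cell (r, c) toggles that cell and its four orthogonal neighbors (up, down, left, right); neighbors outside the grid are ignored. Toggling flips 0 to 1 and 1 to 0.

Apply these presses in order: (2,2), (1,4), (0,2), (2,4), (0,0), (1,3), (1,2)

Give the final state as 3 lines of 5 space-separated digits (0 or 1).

After press 1 at (2,2):
1 1 0 1 0
0 1 1 0 1
0 1 1 0 0

After press 2 at (1,4):
1 1 0 1 1
0 1 1 1 0
0 1 1 0 1

After press 3 at (0,2):
1 0 1 0 1
0 1 0 1 0
0 1 1 0 1

After press 4 at (2,4):
1 0 1 0 1
0 1 0 1 1
0 1 1 1 0

After press 5 at (0,0):
0 1 1 0 1
1 1 0 1 1
0 1 1 1 0

After press 6 at (1,3):
0 1 1 1 1
1 1 1 0 0
0 1 1 0 0

After press 7 at (1,2):
0 1 0 1 1
1 0 0 1 0
0 1 0 0 0

Answer: 0 1 0 1 1
1 0 0 1 0
0 1 0 0 0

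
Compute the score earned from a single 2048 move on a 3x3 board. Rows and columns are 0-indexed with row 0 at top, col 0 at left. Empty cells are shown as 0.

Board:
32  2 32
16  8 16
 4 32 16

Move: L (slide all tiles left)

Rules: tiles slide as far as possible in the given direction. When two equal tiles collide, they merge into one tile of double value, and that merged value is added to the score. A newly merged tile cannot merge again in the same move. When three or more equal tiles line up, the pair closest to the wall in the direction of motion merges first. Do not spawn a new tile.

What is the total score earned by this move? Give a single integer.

Slide left:
row 0: [32, 2, 32] -> [32, 2, 32]  score +0 (running 0)
row 1: [16, 8, 16] -> [16, 8, 16]  score +0 (running 0)
row 2: [4, 32, 16] -> [4, 32, 16]  score +0 (running 0)
Board after move:
32  2 32
16  8 16
 4 32 16

Answer: 0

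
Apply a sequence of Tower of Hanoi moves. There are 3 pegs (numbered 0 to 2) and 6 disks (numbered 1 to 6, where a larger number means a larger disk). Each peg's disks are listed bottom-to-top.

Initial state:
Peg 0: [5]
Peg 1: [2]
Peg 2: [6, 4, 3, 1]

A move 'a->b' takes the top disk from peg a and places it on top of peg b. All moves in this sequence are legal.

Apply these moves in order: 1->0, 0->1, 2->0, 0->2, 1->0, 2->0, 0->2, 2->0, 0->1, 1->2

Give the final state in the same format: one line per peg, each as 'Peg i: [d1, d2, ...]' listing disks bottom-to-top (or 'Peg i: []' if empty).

After move 1 (1->0):
Peg 0: [5, 2]
Peg 1: []
Peg 2: [6, 4, 3, 1]

After move 2 (0->1):
Peg 0: [5]
Peg 1: [2]
Peg 2: [6, 4, 3, 1]

After move 3 (2->0):
Peg 0: [5, 1]
Peg 1: [2]
Peg 2: [6, 4, 3]

After move 4 (0->2):
Peg 0: [5]
Peg 1: [2]
Peg 2: [6, 4, 3, 1]

After move 5 (1->0):
Peg 0: [5, 2]
Peg 1: []
Peg 2: [6, 4, 3, 1]

After move 6 (2->0):
Peg 0: [5, 2, 1]
Peg 1: []
Peg 2: [6, 4, 3]

After move 7 (0->2):
Peg 0: [5, 2]
Peg 1: []
Peg 2: [6, 4, 3, 1]

After move 8 (2->0):
Peg 0: [5, 2, 1]
Peg 1: []
Peg 2: [6, 4, 3]

After move 9 (0->1):
Peg 0: [5, 2]
Peg 1: [1]
Peg 2: [6, 4, 3]

After move 10 (1->2):
Peg 0: [5, 2]
Peg 1: []
Peg 2: [6, 4, 3, 1]

Answer: Peg 0: [5, 2]
Peg 1: []
Peg 2: [6, 4, 3, 1]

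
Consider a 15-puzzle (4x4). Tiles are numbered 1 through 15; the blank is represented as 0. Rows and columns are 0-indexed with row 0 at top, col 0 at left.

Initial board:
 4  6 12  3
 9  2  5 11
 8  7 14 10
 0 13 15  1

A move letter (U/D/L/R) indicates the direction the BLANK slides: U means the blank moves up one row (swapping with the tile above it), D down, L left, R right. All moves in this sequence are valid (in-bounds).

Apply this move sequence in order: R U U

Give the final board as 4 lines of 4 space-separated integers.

After move 1 (R):
 4  6 12  3
 9  2  5 11
 8  7 14 10
13  0 15  1

After move 2 (U):
 4  6 12  3
 9  2  5 11
 8  0 14 10
13  7 15  1

After move 3 (U):
 4  6 12  3
 9  0  5 11
 8  2 14 10
13  7 15  1

Answer:  4  6 12  3
 9  0  5 11
 8  2 14 10
13  7 15  1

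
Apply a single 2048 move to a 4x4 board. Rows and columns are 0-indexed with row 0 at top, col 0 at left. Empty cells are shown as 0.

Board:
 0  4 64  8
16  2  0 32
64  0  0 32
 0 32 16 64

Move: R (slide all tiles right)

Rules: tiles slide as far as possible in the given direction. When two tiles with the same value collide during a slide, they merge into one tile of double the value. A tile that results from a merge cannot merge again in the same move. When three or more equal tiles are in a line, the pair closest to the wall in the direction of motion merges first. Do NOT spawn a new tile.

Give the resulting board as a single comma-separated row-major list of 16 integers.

Slide right:
row 0: [0, 4, 64, 8] -> [0, 4, 64, 8]
row 1: [16, 2, 0, 32] -> [0, 16, 2, 32]
row 2: [64, 0, 0, 32] -> [0, 0, 64, 32]
row 3: [0, 32, 16, 64] -> [0, 32, 16, 64]

Answer: 0, 4, 64, 8, 0, 16, 2, 32, 0, 0, 64, 32, 0, 32, 16, 64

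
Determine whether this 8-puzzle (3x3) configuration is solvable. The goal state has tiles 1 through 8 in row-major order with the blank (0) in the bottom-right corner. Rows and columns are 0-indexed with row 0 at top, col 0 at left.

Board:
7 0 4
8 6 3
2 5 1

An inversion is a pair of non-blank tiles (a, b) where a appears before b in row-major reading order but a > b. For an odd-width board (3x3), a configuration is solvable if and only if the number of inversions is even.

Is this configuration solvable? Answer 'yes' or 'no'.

Inversions (pairs i<j in row-major order where tile[i] > tile[j] > 0): 22
22 is even, so the puzzle is solvable.

Answer: yes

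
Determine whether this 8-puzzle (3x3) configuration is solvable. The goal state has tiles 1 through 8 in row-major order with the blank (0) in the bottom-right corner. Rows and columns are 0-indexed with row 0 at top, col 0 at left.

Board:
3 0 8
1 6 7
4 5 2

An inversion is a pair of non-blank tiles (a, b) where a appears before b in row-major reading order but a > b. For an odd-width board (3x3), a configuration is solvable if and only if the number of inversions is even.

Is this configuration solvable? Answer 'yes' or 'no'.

Inversions (pairs i<j in row-major order where tile[i] > tile[j] > 0): 16
16 is even, so the puzzle is solvable.

Answer: yes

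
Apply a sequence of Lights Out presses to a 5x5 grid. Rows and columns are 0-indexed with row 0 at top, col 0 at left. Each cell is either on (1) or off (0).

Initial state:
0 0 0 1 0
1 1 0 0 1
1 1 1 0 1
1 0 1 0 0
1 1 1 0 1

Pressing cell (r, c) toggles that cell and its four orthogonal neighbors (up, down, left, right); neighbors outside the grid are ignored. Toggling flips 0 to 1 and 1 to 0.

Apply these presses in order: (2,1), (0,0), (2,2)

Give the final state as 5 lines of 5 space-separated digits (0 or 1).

Answer: 1 1 0 1 0
0 0 1 0 1
0 1 1 1 1
1 1 0 0 0
1 1 1 0 1

Derivation:
After press 1 at (2,1):
0 0 0 1 0
1 0 0 0 1
0 0 0 0 1
1 1 1 0 0
1 1 1 0 1

After press 2 at (0,0):
1 1 0 1 0
0 0 0 0 1
0 0 0 0 1
1 1 1 0 0
1 1 1 0 1

After press 3 at (2,2):
1 1 0 1 0
0 0 1 0 1
0 1 1 1 1
1 1 0 0 0
1 1 1 0 1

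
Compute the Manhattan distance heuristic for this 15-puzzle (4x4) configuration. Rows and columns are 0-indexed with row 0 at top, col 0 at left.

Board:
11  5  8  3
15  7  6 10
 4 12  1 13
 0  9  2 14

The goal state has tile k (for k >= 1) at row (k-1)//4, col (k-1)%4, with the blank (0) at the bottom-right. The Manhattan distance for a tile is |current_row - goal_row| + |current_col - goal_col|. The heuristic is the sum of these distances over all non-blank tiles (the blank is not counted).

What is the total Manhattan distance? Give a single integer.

Answer: 41

Derivation:
Tile 11: (0,0)->(2,2) = 4
Tile 5: (0,1)->(1,0) = 2
Tile 8: (0,2)->(1,3) = 2
Tile 3: (0,3)->(0,2) = 1
Tile 15: (1,0)->(3,2) = 4
Tile 7: (1,1)->(1,2) = 1
Tile 6: (1,2)->(1,1) = 1
Tile 10: (1,3)->(2,1) = 3
Tile 4: (2,0)->(0,3) = 5
Tile 12: (2,1)->(2,3) = 2
Tile 1: (2,2)->(0,0) = 4
Tile 13: (2,3)->(3,0) = 4
Tile 9: (3,1)->(2,0) = 2
Tile 2: (3,2)->(0,1) = 4
Tile 14: (3,3)->(3,1) = 2
Sum: 4 + 2 + 2 + 1 + 4 + 1 + 1 + 3 + 5 + 2 + 4 + 4 + 2 + 4 + 2 = 41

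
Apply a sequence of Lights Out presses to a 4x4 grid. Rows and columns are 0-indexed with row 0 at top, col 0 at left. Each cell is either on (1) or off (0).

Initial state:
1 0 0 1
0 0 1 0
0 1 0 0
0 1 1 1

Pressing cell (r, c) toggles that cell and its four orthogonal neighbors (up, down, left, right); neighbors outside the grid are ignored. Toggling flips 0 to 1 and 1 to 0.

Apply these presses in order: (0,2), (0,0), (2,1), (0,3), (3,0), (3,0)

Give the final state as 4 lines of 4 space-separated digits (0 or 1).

Answer: 0 0 0 1
1 1 0 1
1 0 1 0
0 0 1 1

Derivation:
After press 1 at (0,2):
1 1 1 0
0 0 0 0
0 1 0 0
0 1 1 1

After press 2 at (0,0):
0 0 1 0
1 0 0 0
0 1 0 0
0 1 1 1

After press 3 at (2,1):
0 0 1 0
1 1 0 0
1 0 1 0
0 0 1 1

After press 4 at (0,3):
0 0 0 1
1 1 0 1
1 0 1 0
0 0 1 1

After press 5 at (3,0):
0 0 0 1
1 1 0 1
0 0 1 0
1 1 1 1

After press 6 at (3,0):
0 0 0 1
1 1 0 1
1 0 1 0
0 0 1 1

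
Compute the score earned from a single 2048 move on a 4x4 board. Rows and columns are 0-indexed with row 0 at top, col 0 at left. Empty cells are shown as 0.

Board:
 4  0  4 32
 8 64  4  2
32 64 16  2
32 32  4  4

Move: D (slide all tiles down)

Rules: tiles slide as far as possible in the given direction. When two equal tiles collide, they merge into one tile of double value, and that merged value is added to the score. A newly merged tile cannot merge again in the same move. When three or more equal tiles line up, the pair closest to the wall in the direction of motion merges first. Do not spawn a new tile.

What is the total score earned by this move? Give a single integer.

Answer: 204

Derivation:
Slide down:
col 0: [4, 8, 32, 32] -> [0, 4, 8, 64]  score +64 (running 64)
col 1: [0, 64, 64, 32] -> [0, 0, 128, 32]  score +128 (running 192)
col 2: [4, 4, 16, 4] -> [0, 8, 16, 4]  score +8 (running 200)
col 3: [32, 2, 2, 4] -> [0, 32, 4, 4]  score +4 (running 204)
Board after move:
  0   0   0   0
  4   0   8  32
  8 128  16   4
 64  32   4   4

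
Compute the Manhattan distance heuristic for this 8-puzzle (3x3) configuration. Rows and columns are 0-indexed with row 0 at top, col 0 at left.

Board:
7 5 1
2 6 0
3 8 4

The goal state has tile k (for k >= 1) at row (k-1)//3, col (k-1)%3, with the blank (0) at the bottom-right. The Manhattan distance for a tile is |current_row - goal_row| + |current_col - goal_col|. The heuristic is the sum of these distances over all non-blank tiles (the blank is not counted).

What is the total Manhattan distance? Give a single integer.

Tile 7: at (0,0), goal (2,0), distance |0-2|+|0-0| = 2
Tile 5: at (0,1), goal (1,1), distance |0-1|+|1-1| = 1
Tile 1: at (0,2), goal (0,0), distance |0-0|+|2-0| = 2
Tile 2: at (1,0), goal (0,1), distance |1-0|+|0-1| = 2
Tile 6: at (1,1), goal (1,2), distance |1-1|+|1-2| = 1
Tile 3: at (2,0), goal (0,2), distance |2-0|+|0-2| = 4
Tile 8: at (2,1), goal (2,1), distance |2-2|+|1-1| = 0
Tile 4: at (2,2), goal (1,0), distance |2-1|+|2-0| = 3
Sum: 2 + 1 + 2 + 2 + 1 + 4 + 0 + 3 = 15

Answer: 15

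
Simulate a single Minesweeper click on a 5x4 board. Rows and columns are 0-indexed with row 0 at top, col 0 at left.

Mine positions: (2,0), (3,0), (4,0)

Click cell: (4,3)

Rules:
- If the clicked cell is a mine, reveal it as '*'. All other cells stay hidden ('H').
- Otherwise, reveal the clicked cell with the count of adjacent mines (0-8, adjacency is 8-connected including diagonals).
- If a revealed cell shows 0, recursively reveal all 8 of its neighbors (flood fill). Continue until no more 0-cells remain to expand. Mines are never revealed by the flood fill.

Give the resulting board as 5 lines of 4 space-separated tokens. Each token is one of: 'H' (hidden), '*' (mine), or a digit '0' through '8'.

0 0 0 0
1 1 0 0
H 2 0 0
H 3 0 0
H 2 0 0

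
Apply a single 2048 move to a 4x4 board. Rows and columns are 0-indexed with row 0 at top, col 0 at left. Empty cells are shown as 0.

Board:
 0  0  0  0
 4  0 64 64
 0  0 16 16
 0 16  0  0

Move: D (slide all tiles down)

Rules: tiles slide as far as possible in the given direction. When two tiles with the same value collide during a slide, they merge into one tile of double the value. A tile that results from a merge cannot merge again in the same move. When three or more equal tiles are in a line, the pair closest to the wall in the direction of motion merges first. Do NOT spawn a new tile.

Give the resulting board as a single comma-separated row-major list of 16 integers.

Answer: 0, 0, 0, 0, 0, 0, 0, 0, 0, 0, 64, 64, 4, 16, 16, 16

Derivation:
Slide down:
col 0: [0, 4, 0, 0] -> [0, 0, 0, 4]
col 1: [0, 0, 0, 16] -> [0, 0, 0, 16]
col 2: [0, 64, 16, 0] -> [0, 0, 64, 16]
col 3: [0, 64, 16, 0] -> [0, 0, 64, 16]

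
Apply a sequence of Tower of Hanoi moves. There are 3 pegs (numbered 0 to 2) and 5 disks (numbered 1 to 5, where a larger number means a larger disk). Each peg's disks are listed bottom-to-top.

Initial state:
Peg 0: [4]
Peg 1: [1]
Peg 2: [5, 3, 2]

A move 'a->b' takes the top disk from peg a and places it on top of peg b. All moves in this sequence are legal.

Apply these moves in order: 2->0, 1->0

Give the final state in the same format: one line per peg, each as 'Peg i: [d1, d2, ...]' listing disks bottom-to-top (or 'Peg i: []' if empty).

Answer: Peg 0: [4, 2, 1]
Peg 1: []
Peg 2: [5, 3]

Derivation:
After move 1 (2->0):
Peg 0: [4, 2]
Peg 1: [1]
Peg 2: [5, 3]

After move 2 (1->0):
Peg 0: [4, 2, 1]
Peg 1: []
Peg 2: [5, 3]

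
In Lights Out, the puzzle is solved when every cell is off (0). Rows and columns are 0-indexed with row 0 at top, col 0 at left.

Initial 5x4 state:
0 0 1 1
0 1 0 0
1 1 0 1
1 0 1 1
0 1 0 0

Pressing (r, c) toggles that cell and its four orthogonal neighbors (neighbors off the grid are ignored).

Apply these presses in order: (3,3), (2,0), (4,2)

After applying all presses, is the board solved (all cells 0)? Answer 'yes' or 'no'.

After press 1 at (3,3):
0 0 1 1
0 1 0 0
1 1 0 0
1 0 0 0
0 1 0 1

After press 2 at (2,0):
0 0 1 1
1 1 0 0
0 0 0 0
0 0 0 0
0 1 0 1

After press 3 at (4,2):
0 0 1 1
1 1 0 0
0 0 0 0
0 0 1 0
0 0 1 0

Lights still on: 6

Answer: no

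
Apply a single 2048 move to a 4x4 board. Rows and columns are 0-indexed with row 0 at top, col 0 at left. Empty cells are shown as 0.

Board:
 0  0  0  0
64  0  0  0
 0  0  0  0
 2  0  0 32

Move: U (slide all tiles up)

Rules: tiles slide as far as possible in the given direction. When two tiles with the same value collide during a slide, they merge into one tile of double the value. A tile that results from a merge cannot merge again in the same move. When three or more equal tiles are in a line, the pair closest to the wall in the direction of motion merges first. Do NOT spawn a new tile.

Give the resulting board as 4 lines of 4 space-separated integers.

Slide up:
col 0: [0, 64, 0, 2] -> [64, 2, 0, 0]
col 1: [0, 0, 0, 0] -> [0, 0, 0, 0]
col 2: [0, 0, 0, 0] -> [0, 0, 0, 0]
col 3: [0, 0, 0, 32] -> [32, 0, 0, 0]

Answer: 64  0  0 32
 2  0  0  0
 0  0  0  0
 0  0  0  0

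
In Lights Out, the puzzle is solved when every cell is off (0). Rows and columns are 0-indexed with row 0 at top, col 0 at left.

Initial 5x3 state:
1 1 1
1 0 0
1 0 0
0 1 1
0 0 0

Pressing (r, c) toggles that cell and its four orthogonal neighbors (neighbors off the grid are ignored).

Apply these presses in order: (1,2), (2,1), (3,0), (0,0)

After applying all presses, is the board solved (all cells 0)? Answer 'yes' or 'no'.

After press 1 at (1,2):
1 1 0
1 1 1
1 0 1
0 1 1
0 0 0

After press 2 at (2,1):
1 1 0
1 0 1
0 1 0
0 0 1
0 0 0

After press 3 at (3,0):
1 1 0
1 0 1
1 1 0
1 1 1
1 0 0

After press 4 at (0,0):
0 0 0
0 0 1
1 1 0
1 1 1
1 0 0

Lights still on: 7

Answer: no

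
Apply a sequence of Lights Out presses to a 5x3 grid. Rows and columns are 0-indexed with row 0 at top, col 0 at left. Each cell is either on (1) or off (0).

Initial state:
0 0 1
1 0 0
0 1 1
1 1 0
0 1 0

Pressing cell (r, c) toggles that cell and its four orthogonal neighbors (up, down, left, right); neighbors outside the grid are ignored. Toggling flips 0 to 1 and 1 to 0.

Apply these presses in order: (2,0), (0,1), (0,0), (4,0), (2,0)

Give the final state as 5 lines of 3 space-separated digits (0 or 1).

Answer: 0 0 0
0 1 0
0 1 1
0 1 0
1 0 0

Derivation:
After press 1 at (2,0):
0 0 1
0 0 0
1 0 1
0 1 0
0 1 0

After press 2 at (0,1):
1 1 0
0 1 0
1 0 1
0 1 0
0 1 0

After press 3 at (0,0):
0 0 0
1 1 0
1 0 1
0 1 0
0 1 0

After press 4 at (4,0):
0 0 0
1 1 0
1 0 1
1 1 0
1 0 0

After press 5 at (2,0):
0 0 0
0 1 0
0 1 1
0 1 0
1 0 0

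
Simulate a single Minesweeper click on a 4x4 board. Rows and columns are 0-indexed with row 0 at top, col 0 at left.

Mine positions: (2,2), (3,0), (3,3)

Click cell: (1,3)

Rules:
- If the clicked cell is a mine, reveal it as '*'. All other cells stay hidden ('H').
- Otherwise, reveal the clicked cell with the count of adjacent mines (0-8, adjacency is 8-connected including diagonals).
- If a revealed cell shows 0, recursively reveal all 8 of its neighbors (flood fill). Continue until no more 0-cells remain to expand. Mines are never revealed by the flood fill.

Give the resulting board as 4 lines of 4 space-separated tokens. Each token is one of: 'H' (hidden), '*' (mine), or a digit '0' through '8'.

H H H H
H H H 1
H H H H
H H H H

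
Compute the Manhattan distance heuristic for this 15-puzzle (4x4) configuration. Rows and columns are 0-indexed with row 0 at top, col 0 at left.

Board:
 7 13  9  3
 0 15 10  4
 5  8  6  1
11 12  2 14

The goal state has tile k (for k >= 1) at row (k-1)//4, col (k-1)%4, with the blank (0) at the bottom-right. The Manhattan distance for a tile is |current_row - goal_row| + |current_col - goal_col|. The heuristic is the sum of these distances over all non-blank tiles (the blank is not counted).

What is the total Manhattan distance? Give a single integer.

Tile 7: (0,0)->(1,2) = 3
Tile 13: (0,1)->(3,0) = 4
Tile 9: (0,2)->(2,0) = 4
Tile 3: (0,3)->(0,2) = 1
Tile 15: (1,1)->(3,2) = 3
Tile 10: (1,2)->(2,1) = 2
Tile 4: (1,3)->(0,3) = 1
Tile 5: (2,0)->(1,0) = 1
Tile 8: (2,1)->(1,3) = 3
Tile 6: (2,2)->(1,1) = 2
Tile 1: (2,3)->(0,0) = 5
Tile 11: (3,0)->(2,2) = 3
Tile 12: (3,1)->(2,3) = 3
Tile 2: (3,2)->(0,1) = 4
Tile 14: (3,3)->(3,1) = 2
Sum: 3 + 4 + 4 + 1 + 3 + 2 + 1 + 1 + 3 + 2 + 5 + 3 + 3 + 4 + 2 = 41

Answer: 41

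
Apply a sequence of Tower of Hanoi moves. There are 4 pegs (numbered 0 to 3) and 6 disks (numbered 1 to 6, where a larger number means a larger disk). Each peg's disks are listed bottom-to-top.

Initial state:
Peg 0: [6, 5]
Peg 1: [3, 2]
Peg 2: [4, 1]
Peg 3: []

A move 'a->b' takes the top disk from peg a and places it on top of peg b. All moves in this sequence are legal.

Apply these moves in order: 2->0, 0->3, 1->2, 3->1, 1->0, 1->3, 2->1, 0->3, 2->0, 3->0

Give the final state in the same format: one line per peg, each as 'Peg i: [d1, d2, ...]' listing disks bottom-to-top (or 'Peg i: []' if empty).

Answer: Peg 0: [6, 5, 4, 1]
Peg 1: [2]
Peg 2: []
Peg 3: [3]

Derivation:
After move 1 (2->0):
Peg 0: [6, 5, 1]
Peg 1: [3, 2]
Peg 2: [4]
Peg 3: []

After move 2 (0->3):
Peg 0: [6, 5]
Peg 1: [3, 2]
Peg 2: [4]
Peg 3: [1]

After move 3 (1->2):
Peg 0: [6, 5]
Peg 1: [3]
Peg 2: [4, 2]
Peg 3: [1]

After move 4 (3->1):
Peg 0: [6, 5]
Peg 1: [3, 1]
Peg 2: [4, 2]
Peg 3: []

After move 5 (1->0):
Peg 0: [6, 5, 1]
Peg 1: [3]
Peg 2: [4, 2]
Peg 3: []

After move 6 (1->3):
Peg 0: [6, 5, 1]
Peg 1: []
Peg 2: [4, 2]
Peg 3: [3]

After move 7 (2->1):
Peg 0: [6, 5, 1]
Peg 1: [2]
Peg 2: [4]
Peg 3: [3]

After move 8 (0->3):
Peg 0: [6, 5]
Peg 1: [2]
Peg 2: [4]
Peg 3: [3, 1]

After move 9 (2->0):
Peg 0: [6, 5, 4]
Peg 1: [2]
Peg 2: []
Peg 3: [3, 1]

After move 10 (3->0):
Peg 0: [6, 5, 4, 1]
Peg 1: [2]
Peg 2: []
Peg 3: [3]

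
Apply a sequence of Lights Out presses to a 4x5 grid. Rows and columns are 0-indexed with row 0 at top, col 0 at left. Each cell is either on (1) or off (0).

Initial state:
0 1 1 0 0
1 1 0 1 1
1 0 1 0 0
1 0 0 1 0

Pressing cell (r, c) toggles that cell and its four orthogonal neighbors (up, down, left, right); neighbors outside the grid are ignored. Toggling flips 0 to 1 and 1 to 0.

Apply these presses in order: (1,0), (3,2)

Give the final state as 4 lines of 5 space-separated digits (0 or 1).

Answer: 1 1 1 0 0
0 0 0 1 1
0 0 0 0 0
1 1 1 0 0

Derivation:
After press 1 at (1,0):
1 1 1 0 0
0 0 0 1 1
0 0 1 0 0
1 0 0 1 0

After press 2 at (3,2):
1 1 1 0 0
0 0 0 1 1
0 0 0 0 0
1 1 1 0 0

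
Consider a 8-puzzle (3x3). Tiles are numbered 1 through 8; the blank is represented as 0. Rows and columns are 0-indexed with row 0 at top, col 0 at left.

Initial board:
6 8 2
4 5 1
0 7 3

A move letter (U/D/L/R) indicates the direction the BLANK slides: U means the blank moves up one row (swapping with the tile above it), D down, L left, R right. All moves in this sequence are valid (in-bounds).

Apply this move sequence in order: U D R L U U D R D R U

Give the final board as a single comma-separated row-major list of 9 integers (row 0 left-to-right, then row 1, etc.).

After move 1 (U):
6 8 2
0 5 1
4 7 3

After move 2 (D):
6 8 2
4 5 1
0 7 3

After move 3 (R):
6 8 2
4 5 1
7 0 3

After move 4 (L):
6 8 2
4 5 1
0 7 3

After move 5 (U):
6 8 2
0 5 1
4 7 3

After move 6 (U):
0 8 2
6 5 1
4 7 3

After move 7 (D):
6 8 2
0 5 1
4 7 3

After move 8 (R):
6 8 2
5 0 1
4 7 3

After move 9 (D):
6 8 2
5 7 1
4 0 3

After move 10 (R):
6 8 2
5 7 1
4 3 0

After move 11 (U):
6 8 2
5 7 0
4 3 1

Answer: 6, 8, 2, 5, 7, 0, 4, 3, 1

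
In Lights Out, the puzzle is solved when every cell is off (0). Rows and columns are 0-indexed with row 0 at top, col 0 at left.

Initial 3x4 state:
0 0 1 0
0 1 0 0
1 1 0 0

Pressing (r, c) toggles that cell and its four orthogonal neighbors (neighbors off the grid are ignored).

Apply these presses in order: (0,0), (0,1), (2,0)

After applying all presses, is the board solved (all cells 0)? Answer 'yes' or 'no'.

After press 1 at (0,0):
1 1 1 0
1 1 0 0
1 1 0 0

After press 2 at (0,1):
0 0 0 0
1 0 0 0
1 1 0 0

After press 3 at (2,0):
0 0 0 0
0 0 0 0
0 0 0 0

Lights still on: 0

Answer: yes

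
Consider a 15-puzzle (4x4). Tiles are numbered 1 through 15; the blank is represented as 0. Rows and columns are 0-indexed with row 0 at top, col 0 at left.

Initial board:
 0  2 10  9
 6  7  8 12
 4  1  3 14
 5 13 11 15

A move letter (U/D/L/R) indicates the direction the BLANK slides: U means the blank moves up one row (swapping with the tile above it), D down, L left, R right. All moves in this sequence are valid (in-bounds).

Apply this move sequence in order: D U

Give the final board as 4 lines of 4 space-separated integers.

Answer:  0  2 10  9
 6  7  8 12
 4  1  3 14
 5 13 11 15

Derivation:
After move 1 (D):
 6  2 10  9
 0  7  8 12
 4  1  3 14
 5 13 11 15

After move 2 (U):
 0  2 10  9
 6  7  8 12
 4  1  3 14
 5 13 11 15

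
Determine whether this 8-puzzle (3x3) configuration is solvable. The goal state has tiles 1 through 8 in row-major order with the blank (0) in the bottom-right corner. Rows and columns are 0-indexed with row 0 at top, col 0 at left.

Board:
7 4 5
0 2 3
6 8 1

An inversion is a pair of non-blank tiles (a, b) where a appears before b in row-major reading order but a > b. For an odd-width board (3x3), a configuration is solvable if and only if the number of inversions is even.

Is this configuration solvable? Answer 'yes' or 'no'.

Inversions (pairs i<j in row-major order where tile[i] > tile[j] > 0): 16
16 is even, so the puzzle is solvable.

Answer: yes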